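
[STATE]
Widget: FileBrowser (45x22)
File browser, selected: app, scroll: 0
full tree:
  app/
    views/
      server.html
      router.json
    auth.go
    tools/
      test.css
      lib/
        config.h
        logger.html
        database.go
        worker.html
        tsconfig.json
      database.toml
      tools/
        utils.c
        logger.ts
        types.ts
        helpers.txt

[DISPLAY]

> [-] app/                                   
    [+] views/                               
    auth.go                                  
    [+] tools/                               
                                             
                                             
                                             
                                             
                                             
                                             
                                             
                                             
                                             
                                             
                                             
                                             
                                             
                                             
                                             
                                             
                                             
                                             


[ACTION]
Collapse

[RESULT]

> [+] app/                                   
                                             
                                             
                                             
                                             
                                             
                                             
                                             
                                             
                                             
                                             
                                             
                                             
                                             
                                             
                                             
                                             
                                             
                                             
                                             
                                             
                                             


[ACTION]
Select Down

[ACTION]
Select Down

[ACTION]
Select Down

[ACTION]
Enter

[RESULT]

> [-] app/                                   
    [+] views/                               
    auth.go                                  
    [+] tools/                               
                                             
                                             
                                             
                                             
                                             
                                             
                                             
                                             
                                             
                                             
                                             
                                             
                                             
                                             
                                             
                                             
                                             
                                             


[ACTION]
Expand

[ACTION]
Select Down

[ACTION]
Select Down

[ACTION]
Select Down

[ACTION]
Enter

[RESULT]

  [-] app/                                   
    [+] views/                               
    auth.go                                  
  > [-] tools/                               
      test.css                               
      [+] lib/                               
      database.toml                          
      [+] tools/                             
                                             
                                             
                                             
                                             
                                             
                                             
                                             
                                             
                                             
                                             
                                             
                                             
                                             
                                             


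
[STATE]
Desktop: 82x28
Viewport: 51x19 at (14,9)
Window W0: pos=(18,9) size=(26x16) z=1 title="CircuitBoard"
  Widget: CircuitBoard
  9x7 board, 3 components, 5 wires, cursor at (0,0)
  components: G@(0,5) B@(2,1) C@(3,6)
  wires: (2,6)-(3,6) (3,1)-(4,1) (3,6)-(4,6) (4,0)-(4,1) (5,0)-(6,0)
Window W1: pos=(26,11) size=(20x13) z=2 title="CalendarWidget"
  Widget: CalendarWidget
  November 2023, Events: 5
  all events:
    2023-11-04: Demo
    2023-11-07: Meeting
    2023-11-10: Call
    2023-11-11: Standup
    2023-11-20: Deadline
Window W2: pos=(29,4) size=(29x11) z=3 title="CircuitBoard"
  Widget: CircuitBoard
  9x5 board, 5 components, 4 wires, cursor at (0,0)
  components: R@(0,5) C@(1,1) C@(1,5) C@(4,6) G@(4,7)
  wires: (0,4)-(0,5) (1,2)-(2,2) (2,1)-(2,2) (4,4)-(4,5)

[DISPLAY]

    ┏━━━━━━━━━━┃                           ┃       
    ┃ CircuitBo┃1       C   ·           C  ┃       
    ┠───────┏━━┃            │              ┃       
    ┃   0 1 ┃ C┃2       · ─ ·              ┃       
    ┃0  [.] ┠──┃                           ┃       
    ┃       ┃  ┗━━━━━━━━━━━━━━━━━━━━━━━━━━━┛       
    ┃1      ┃Mo Tu We Th Fr Sa ┃                   
    ┃       ┃       1  2  3  4*┃                   
    ┃2      ┃ 6  7*  8  9 10* 1┃                   
    ┃       ┃13 14 15 16 17 18 ┃                   
    ┃3      ┃20* 21 22 23 24 25┃                   
    ┃       ┃27 28 29 30       ┃                   
    ┃4   · ─┃                  ┃                   
    ┃       ┃                  ┃                   
    ┃5   ·  ┗━━━━━━━━━━━━━━━━━━┛                   
    ┗━━━━━━━━━━━━━━━━━━━━━━━━┛                     
                                                   
                                                   
                                                   


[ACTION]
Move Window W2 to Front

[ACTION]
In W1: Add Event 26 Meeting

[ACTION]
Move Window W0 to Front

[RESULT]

    ┏━━━━━━━━━━━━━━━━━━━━━━━━┓             ┃       
    ┃ CircuitBoard           ┃          C  ┃       
    ┠────────────────────────┨             ┃       
    ┃   0 1 2 3 4 5 6 7 8    ┃             ┃       
    ┃0  [.]                  ┃             ┃       
    ┃                        ┃━━━━━━━━━━━━━┛       
    ┃1                       ┃ ┃                   
    ┃                        ┃*┃                   
    ┃2       B               ┃1┃                   
    ┃                        ┃ ┃                   
    ┃3       ·               ┃5┃                   
    ┃        │               ┃ ┃                   
    ┃4   · ─ ·               ┃ ┃                   
    ┃                        ┃ ┃                   
    ┃5   ·                   ┃━┛                   
    ┗━━━━━━━━━━━━━━━━━━━━━━━━┛                     
                                                   
                                                   
                                                   


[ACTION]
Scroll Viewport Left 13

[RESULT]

                 ┏━━━━━━━━━━━━━━━━━━━━━━━━┓        
                 ┃ CircuitBoard           ┃        
                 ┠────────────────────────┨        
                 ┃   0 1 2 3 4 5 6 7 8    ┃        
                 ┃0  [.]                  ┃        
                 ┃                        ┃━━━━━━━━
                 ┃1                       ┃ ┃      
                 ┃                        ┃*┃      
                 ┃2       B               ┃1┃      
                 ┃                        ┃ ┃      
                 ┃3       ·               ┃5┃      
                 ┃        │               ┃ ┃      
                 ┃4   · ─ ·               ┃ ┃      
                 ┃                        ┃ ┃      
                 ┃5   ·                   ┃━┛      
                 ┗━━━━━━━━━━━━━━━━━━━━━━━━┛        
                                                   
                                                   
                                                   


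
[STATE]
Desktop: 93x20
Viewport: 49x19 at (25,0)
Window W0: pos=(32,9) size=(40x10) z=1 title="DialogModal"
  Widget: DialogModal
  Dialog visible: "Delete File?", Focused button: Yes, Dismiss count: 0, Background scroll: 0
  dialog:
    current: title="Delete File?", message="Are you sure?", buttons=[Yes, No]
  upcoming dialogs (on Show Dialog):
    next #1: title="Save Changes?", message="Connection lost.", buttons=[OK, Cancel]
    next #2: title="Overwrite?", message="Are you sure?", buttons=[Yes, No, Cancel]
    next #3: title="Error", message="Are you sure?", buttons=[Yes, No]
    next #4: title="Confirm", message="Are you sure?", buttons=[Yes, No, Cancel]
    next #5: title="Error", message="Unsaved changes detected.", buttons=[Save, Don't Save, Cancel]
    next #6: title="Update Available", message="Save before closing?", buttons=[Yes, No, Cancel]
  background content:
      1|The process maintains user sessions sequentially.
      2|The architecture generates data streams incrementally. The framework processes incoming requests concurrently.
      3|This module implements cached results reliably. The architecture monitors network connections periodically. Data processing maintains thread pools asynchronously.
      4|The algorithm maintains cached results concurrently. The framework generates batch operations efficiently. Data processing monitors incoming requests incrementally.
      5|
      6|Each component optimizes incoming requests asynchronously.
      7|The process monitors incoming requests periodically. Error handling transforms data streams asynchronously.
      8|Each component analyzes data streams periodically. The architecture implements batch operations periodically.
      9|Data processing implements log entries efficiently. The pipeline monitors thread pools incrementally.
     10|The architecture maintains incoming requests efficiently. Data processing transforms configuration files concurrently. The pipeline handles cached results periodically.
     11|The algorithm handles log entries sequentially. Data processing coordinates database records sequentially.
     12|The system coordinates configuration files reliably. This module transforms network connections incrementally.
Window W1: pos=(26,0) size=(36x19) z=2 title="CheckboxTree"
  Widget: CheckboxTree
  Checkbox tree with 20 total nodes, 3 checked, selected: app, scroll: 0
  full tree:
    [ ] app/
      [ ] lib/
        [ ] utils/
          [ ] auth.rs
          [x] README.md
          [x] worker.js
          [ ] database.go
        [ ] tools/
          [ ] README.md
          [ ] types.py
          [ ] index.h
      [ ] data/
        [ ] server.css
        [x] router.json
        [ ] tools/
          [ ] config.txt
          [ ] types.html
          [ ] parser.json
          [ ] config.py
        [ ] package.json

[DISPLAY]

 ┏━━━━━━━━━━━━━━━━━━━━━━━━━━━━━━━━━━┓            
 ┃ CheckboxTree                     ┃            
 ┠──────────────────────────────────┨            
 ┃>[-] app/                         ┃            
 ┃   [-] lib/                       ┃            
 ┃     [-] utils/                   ┃            
 ┃       [ ] auth.rs                ┃            
 ┃       [x] README.md              ┃            
 ┃       [x] worker.js              ┃            
 ┃       [ ] database.go            ┃━━━━━━━━━┓  
 ┃     [ ] tools/                   ┃         ┃  
 ┃       [ ] README.md              ┃─────────┨  
 ┃       [ ] types.py               ┃ssions se┃  
 ┃       [ ] index.h                ┃ta stream┃  
 ┃   [-] data/                      ┃ results ┃  
 ┃     [ ] server.css               ┃d results┃  
 ┃     [x] router.json              ┃         ┃  
 ┃     [ ] tools/                   ┃ming requ┃  
 ┗━━━━━━━━━━━━━━━━━━━━━━━━━━━━━━━━━━┛━━━━━━━━━┛  


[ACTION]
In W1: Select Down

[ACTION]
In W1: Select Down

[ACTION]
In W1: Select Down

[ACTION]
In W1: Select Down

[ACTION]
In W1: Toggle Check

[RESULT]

 ┏━━━━━━━━━━━━━━━━━━━━━━━━━━━━━━━━━━┓            
 ┃ CheckboxTree                     ┃            
 ┠──────────────────────────────────┨            
 ┃ [-] app/                         ┃            
 ┃   [-] lib/                       ┃            
 ┃     [-] utils/                   ┃            
 ┃       [ ] auth.rs                ┃            
 ┃>      [ ] README.md              ┃            
 ┃       [x] worker.js              ┃            
 ┃       [ ] database.go            ┃━━━━━━━━━┓  
 ┃     [ ] tools/                   ┃         ┃  
 ┃       [ ] README.md              ┃─────────┨  
 ┃       [ ] types.py               ┃ssions se┃  
 ┃       [ ] index.h                ┃ta stream┃  
 ┃   [-] data/                      ┃ results ┃  
 ┃     [ ] server.css               ┃d results┃  
 ┃     [x] router.json              ┃         ┃  
 ┃     [ ] tools/                   ┃ming requ┃  
 ┗━━━━━━━━━━━━━━━━━━━━━━━━━━━━━━━━━━┛━━━━━━━━━┛  


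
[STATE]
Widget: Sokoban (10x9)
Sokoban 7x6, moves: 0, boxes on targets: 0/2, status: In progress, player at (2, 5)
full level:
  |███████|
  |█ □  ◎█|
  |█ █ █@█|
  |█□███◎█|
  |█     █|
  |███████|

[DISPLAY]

███████   
█ □  ◎█   
█ █ █@█   
█□███◎█   
█     █   
███████   
Moves: 0  
          
          


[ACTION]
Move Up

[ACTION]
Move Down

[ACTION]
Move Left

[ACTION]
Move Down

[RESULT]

███████   
█ □  ◎█   
█ █ █ █   
█□███+█   
█     █   
███████   
Moves: 3  
          
          


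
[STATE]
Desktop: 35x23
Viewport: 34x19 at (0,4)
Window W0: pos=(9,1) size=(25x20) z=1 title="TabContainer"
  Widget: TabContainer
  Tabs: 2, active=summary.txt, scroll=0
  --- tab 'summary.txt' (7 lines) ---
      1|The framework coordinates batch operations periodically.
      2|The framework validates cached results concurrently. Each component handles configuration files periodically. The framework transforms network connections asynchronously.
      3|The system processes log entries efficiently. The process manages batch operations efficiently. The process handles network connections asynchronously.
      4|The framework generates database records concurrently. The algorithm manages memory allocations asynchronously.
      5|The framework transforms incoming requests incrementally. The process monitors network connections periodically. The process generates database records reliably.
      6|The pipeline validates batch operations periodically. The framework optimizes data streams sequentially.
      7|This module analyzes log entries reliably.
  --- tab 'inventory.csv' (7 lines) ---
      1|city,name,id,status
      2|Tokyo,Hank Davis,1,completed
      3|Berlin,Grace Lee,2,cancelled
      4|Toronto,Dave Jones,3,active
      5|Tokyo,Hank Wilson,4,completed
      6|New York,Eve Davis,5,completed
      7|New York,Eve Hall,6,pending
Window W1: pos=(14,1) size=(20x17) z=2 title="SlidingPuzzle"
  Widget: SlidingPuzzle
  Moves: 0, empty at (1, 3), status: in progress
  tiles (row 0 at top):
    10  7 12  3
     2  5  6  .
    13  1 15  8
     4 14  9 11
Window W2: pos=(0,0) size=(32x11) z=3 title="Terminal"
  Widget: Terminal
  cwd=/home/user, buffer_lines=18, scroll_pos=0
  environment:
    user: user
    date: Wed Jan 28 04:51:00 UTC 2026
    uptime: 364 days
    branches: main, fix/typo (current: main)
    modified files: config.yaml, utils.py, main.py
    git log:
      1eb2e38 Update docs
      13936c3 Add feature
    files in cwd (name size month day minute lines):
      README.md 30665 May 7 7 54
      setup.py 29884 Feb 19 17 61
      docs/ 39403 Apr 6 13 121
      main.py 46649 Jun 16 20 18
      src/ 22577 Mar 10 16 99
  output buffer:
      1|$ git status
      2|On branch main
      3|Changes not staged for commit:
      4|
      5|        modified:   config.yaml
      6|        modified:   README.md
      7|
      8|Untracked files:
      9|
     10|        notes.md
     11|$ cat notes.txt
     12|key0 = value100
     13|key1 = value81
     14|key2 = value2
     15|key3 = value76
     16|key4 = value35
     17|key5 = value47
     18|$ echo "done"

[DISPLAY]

┃On branch main                ┃─┃
┃Changes not staged for commit:┃ ┃
┃                              ┃─┃
┃        modified:   config.yam┃ ┃
┃        modified:   README.md ┃─┃
┃                              ┃ ┃
┗━━━━━━━━━━━━━━━━━━━━━━━━━━━━━━┛─┃
         ┃The ┃│  4 │ 14 │  9 │ 1┃
         ┃This┃└────┴────┴────┴──┃
         ┃    ┃Moves: 0          ┃
         ┃    ┃                  ┃
         ┃    ┃                  ┃
         ┃    ┃                  ┃
         ┃    ┗━━━━━━━━━━━━━━━━━━┛
         ┃                       ┃
         ┃                       ┃
         ┗━━━━━━━━━━━━━━━━━━━━━━━┛
                                  
                                  


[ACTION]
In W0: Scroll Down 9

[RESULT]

┃On branch main                ┃─┃
┃Changes not staged for commit:┃ ┃
┃                              ┃─┃
┃        modified:   config.yam┃ ┃
┃        modified:   README.md ┃─┃
┃                              ┃ ┃
┗━━━━━━━━━━━━━━━━━━━━━━━━━━━━━━┛─┃
         ┃    ┃│  4 │ 14 │  9 │ 1┃
         ┃    ┃└────┴────┴────┴──┃
         ┃    ┃Moves: 0          ┃
         ┃    ┃                  ┃
         ┃    ┃                  ┃
         ┃    ┃                  ┃
         ┃    ┗━━━━━━━━━━━━━━━━━━┛
         ┃                       ┃
         ┃                       ┃
         ┗━━━━━━━━━━━━━━━━━━━━━━━┛
                                  
                                  


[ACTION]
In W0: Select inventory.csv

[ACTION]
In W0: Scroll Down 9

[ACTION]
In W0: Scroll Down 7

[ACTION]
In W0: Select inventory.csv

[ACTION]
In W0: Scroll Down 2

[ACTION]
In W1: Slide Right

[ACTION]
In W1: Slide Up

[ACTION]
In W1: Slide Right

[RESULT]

┃On branch main                ┃─┃
┃Changes not staged for commit:┃ ┃
┃                              ┃─┃
┃        modified:   config.yam┃ ┃
┃        modified:   README.md ┃─┃
┃                              ┃ ┃
┗━━━━━━━━━━━━━━━━━━━━━━━━━━━━━━┛─┃
         ┃    ┃│  4 │ 14 │  9 │ 1┃
         ┃    ┃└────┴────┴────┴──┃
         ┃    ┃Moves: 3          ┃
         ┃    ┃                  ┃
         ┃    ┃                  ┃
         ┃    ┃                  ┃
         ┃    ┗━━━━━━━━━━━━━━━━━━┛
         ┃                       ┃
         ┃                       ┃
         ┗━━━━━━━━━━━━━━━━━━━━━━━┛
                                  
                                  


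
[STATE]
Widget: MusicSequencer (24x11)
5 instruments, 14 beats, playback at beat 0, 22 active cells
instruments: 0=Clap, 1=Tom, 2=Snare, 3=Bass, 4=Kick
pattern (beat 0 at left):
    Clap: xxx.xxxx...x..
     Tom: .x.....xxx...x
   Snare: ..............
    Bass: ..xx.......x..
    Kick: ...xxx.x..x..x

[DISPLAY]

      ▼1234567890123    
  Clap███·████···█··    
   Tom·█·····███···█    
 Snare··············    
  Bass··██·······█··    
  Kick···███·█··█··█    
                        
                        
                        
                        
                        


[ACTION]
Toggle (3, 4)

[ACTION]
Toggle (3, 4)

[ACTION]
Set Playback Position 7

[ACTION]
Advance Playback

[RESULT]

      01234567▼90123    
  Clap███·████···█··    
   Tom·█·····███···█    
 Snare··············    
  Bass··██·······█··    
  Kick···███·█··█··█    
                        
                        
                        
                        
                        


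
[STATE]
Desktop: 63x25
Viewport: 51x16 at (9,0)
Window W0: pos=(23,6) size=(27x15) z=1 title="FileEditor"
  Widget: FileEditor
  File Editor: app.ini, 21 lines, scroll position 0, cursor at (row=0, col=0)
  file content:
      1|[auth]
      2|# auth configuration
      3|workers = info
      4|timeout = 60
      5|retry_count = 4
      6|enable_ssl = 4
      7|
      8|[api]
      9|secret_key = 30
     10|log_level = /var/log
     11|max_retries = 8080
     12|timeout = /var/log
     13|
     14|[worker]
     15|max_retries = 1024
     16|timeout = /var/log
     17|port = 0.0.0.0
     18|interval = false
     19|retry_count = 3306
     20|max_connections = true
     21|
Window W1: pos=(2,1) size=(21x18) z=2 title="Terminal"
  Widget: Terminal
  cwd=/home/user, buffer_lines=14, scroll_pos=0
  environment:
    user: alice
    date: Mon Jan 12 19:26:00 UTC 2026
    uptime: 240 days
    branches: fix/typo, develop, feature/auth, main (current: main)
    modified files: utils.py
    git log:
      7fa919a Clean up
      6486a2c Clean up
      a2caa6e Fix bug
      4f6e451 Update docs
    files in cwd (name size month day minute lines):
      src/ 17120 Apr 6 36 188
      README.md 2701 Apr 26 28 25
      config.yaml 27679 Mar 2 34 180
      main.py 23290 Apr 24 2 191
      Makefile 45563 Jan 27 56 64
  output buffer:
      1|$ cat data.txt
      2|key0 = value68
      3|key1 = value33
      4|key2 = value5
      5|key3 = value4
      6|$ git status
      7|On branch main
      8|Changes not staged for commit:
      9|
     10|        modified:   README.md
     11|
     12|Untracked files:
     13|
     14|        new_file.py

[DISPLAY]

                                                   
━━━━━━━━━━━━━┓                                     
nal          ┃                                     
─────────────┨                                     
data.txt     ┃                                     
 value68     ┃                                     
 value33     ┃┏━━━━━━━━━━━━━━━━━━━━━━━━━┓          
 value5      ┃┃ FileEditor              ┃          
 value4      ┃┠─────────────────────────┨          
status       ┃┃█auth]                  ▲┃          
nch main     ┃┃# auth configuration    █┃          
s not staged ┃┃workers = info          ░┃          
             ┃┃timeout = 60            ░┃          
  modified:  ┃┃retry_count = 4         ░┃          
             ┃┃enable_ssl = 4          ░┃          
ked files:   ┃┃                        ░┃          


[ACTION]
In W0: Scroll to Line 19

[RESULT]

                                                   
━━━━━━━━━━━━━┓                                     
nal          ┃                                     
─────────────┨                                     
data.txt     ┃                                     
 value68     ┃                                     
 value33     ┃┏━━━━━━━━━━━━━━━━━━━━━━━━━┓          
 value5      ┃┃ FileEditor              ┃          
 value4      ┃┠─────────────────────────┨          
status       ┃┃max_retries = 8080      ▲┃          
nch main     ┃┃timeout = /var/log      ░┃          
s not staged ┃┃                        ░┃          
             ┃┃[worker]                ░┃          
  modified:  ┃┃max_retries = 1024      ░┃          
             ┃┃timeout = /var/log      ░┃          
ked files:   ┃┃port = 0.0.0.0          ░┃          


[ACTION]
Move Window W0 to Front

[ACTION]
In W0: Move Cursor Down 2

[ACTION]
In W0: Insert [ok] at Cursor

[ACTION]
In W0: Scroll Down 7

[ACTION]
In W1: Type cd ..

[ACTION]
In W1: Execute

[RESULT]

                                                   
━━━━━━━━━━━━━┓                                     
nal          ┃                                     
─────────────┨                                     
 value5      ┃                                     
 value4      ┃                                     
status       ┃┏━━━━━━━━━━━━━━━━━━━━━━━━━┓          
nch main     ┃┃ FileEditor              ┃          
s not staged ┃┠─────────────────────────┨          
             ┃┃max_retries = 8080      ▲┃          
  modified:  ┃┃timeout = /var/log      ░┃          
             ┃┃                        ░┃          
ked files:   ┃┃[worker]                ░┃          
             ┃┃max_retries = 1024      ░┃          
  new_file.py┃┃timeout = /var/log      ░┃          
.            ┃┃port = 0.0.0.0          ░┃          


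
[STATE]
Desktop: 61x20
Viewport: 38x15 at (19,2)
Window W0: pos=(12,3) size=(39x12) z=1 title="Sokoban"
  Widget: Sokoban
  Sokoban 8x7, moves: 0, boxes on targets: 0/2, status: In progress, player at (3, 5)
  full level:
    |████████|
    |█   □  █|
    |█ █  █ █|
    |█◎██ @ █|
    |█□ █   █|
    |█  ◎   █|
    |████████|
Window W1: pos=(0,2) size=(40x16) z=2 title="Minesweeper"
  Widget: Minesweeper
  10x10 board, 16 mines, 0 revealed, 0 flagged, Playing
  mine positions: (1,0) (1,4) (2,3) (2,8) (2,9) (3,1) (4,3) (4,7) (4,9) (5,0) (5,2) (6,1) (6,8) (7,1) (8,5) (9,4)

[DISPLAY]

━━━━━━━━━━━━━━━━━━━━┓                 
                    ┃━━━━━━━━━━┓      
────────────────────┨          ┃      
                    ┃──────────┨      
                    ┃          ┃      
                    ┃          ┃      
                    ┃          ┃      
                    ┃          ┃      
                    ┃          ┃      
                    ┃          ┃      
                    ┃          ┃      
                    ┃          ┃      
                    ┃━━━━━━━━━━┛      
                    ┃                 
                    ┃                 


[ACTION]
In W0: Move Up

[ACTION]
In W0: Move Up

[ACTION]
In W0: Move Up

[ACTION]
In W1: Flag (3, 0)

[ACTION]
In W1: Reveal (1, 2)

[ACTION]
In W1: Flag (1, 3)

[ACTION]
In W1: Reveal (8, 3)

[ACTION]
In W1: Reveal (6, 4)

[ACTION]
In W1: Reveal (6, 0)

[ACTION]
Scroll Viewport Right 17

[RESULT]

━━━━━━━━━━━━━━━━┓                     
                ┃━━━━━━━━━━┓          
────────────────┨          ┃          
                ┃──────────┨          
                ┃          ┃          
                ┃          ┃          
                ┃          ┃          
                ┃          ┃          
                ┃          ┃          
                ┃          ┃          
                ┃          ┃          
                ┃          ┃          
                ┃━━━━━━━━━━┛          
                ┃                     
                ┃                     


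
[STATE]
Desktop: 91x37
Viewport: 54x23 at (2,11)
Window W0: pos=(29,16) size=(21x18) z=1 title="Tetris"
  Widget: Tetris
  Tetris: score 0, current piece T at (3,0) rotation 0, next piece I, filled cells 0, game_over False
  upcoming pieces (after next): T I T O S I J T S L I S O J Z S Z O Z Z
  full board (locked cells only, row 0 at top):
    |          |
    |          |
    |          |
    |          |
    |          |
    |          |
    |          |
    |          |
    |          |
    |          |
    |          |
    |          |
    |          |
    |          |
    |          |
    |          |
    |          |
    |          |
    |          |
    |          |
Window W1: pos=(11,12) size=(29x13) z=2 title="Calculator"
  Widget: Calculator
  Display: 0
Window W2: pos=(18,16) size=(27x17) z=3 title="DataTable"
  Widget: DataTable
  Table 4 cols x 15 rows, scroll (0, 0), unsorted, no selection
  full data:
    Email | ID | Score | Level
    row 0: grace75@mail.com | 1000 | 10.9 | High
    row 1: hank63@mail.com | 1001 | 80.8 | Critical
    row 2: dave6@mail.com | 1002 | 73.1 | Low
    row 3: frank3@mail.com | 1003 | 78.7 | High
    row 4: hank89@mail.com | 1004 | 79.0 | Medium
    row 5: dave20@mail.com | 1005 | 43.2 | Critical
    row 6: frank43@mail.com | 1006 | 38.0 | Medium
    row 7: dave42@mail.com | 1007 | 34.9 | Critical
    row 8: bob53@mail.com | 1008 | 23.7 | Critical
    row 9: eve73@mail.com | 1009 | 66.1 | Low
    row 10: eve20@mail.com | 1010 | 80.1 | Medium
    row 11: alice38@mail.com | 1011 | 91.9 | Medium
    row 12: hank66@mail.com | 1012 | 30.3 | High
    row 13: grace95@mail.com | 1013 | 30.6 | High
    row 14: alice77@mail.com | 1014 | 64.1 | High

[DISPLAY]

                                                      
         ┏━━━━━━━━━━━━━━━━━━━━━━━━━━━┓                
         ┃ Calculator                ┃                
         ┠───────────────────────────┨                
         ┃                          0┃                
         ┃┌───┬─┏━━━━━━━━━━━━━━━━━━━━━━━━━┓━━━━┓      
         ┃│ 7 │ ┃ DataTable               ┃    ┃      
         ┃├───┼─┠─────────────────────────┨────┨      
         ┃│ 4 │ ┃Email           │ID  │Sco┃:   ┃      
         ┃├───┼─┃────────────────┼────┼───┃    ┃      
         ┃│ 1 │ ┃grace75@mail.com│1000│10.┃    ┃      
         ┃├───┼─┃hank63@mail.com │1001│80.┃    ┃      
         ┃│ 0 │ ┃dave6@mail.com  │1002│73.┃    ┃      
         ┗━━━━━━┃frank3@mail.com │1003│78.┃    ┃      
                ┃hank89@mail.com │1004│79.┃e:  ┃      
                ┃dave20@mail.com │1005│43.┃    ┃      
                ┃frank43@mail.com│1006│38.┃    ┃      
                ┃dave42@mail.com │1007│34.┃    ┃      
                ┃bob53@mail.com  │1008│23.┃    ┃      
                ┃eve73@mail.com  │1009│66.┃    ┃      
                ┃eve20@mail.com  │1010│80.┃    ┃      
                ┗━━━━━━━━━━━━━━━━━━━━━━━━━┛    ┃      
                           ┗━━━━━━━━━━━━━━━━━━━┛      


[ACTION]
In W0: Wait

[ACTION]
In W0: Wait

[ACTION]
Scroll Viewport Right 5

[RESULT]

                                                      
    ┏━━━━━━━━━━━━━━━━━━━━━━━━━━━┓                     
    ┃ Calculator                ┃                     
    ┠───────────────────────────┨                     
    ┃                          0┃                     
    ┃┌───┬─┏━━━━━━━━━━━━━━━━━━━━━━━━━┓━━━━┓           
    ┃│ 7 │ ┃ DataTable               ┃    ┃           
    ┃├───┼─┠─────────────────────────┨────┨           
    ┃│ 4 │ ┃Email           │ID  │Sco┃:   ┃           
    ┃├───┼─┃────────────────┼────┼───┃    ┃           
    ┃│ 1 │ ┃grace75@mail.com│1000│10.┃    ┃           
    ┃├───┼─┃hank63@mail.com │1001│80.┃    ┃           
    ┃│ 0 │ ┃dave6@mail.com  │1002│73.┃    ┃           
    ┗━━━━━━┃frank3@mail.com │1003│78.┃    ┃           
           ┃hank89@mail.com │1004│79.┃e:  ┃           
           ┃dave20@mail.com │1005│43.┃    ┃           
           ┃frank43@mail.com│1006│38.┃    ┃           
           ┃dave42@mail.com │1007│34.┃    ┃           
           ┃bob53@mail.com  │1008│23.┃    ┃           
           ┃eve73@mail.com  │1009│66.┃    ┃           
           ┃eve20@mail.com  │1010│80.┃    ┃           
           ┗━━━━━━━━━━━━━━━━━━━━━━━━━┛    ┃           
                      ┗━━━━━━━━━━━━━━━━━━━┛           


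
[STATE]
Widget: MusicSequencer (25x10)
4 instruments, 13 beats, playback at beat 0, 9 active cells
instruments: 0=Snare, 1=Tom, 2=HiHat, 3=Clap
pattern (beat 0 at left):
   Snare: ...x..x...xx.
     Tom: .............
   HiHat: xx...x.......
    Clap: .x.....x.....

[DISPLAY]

      ▼123456789012      
 Snare···█··█···██·      
   Tom·············      
 HiHat██···█·······      
  Clap·█·····█·····      
                         
                         
                         
                         
                         


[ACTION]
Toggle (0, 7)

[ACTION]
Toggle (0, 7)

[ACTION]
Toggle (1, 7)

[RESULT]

      ▼123456789012      
 Snare···█··█···██·      
   Tom·······█·····      
 HiHat██···█·······      
  Clap·█·····█·····      
                         
                         
                         
                         
                         


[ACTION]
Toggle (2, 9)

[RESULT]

      ▼123456789012      
 Snare···█··█···██·      
   Tom·······█·····      
 HiHat██···█···█···      
  Clap·█·····█·····      
                         
                         
                         
                         
                         


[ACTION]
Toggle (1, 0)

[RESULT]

      ▼123456789012      
 Snare···█··█···██·      
   Tom█······█·····      
 HiHat██···█···█···      
  Clap·█·····█·····      
                         
                         
                         
                         
                         


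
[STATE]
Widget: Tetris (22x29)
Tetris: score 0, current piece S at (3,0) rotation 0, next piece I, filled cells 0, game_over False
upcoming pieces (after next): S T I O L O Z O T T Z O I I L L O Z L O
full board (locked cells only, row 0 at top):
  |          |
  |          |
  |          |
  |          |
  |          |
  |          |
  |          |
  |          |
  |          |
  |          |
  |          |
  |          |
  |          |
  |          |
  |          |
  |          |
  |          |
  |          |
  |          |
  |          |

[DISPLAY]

    ░░    │Next:      
   ░░     │████       
          │           
          │           
          │           
          │           
          │Score:     
          │0          
          │           
          │           
          │           
          │           
          │           
          │           
          │           
          │           
          │           
          │           
          │           
          │           
          │           
          │           
          │           
          │           
          │           
          │           
          │           
          │           
          │           


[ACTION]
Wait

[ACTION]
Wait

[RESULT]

          │Next:      
          │████       
    ░░    │           
   ░░     │           
          │           
          │           
          │Score:     
          │0          
          │           
          │           
          │           
          │           
          │           
          │           
          │           
          │           
          │           
          │           
          │           
          │           
          │           
          │           
          │           
          │           
          │           
          │           
          │           
          │           
          │           


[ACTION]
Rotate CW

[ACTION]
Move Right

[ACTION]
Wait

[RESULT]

          │Next:      
          │████       
          │           
    ░     │           
    ░░    │           
     ░    │           
          │Score:     
          │0          
          │           
          │           
          │           
          │           
          │           
          │           
          │           
          │           
          │           
          │           
          │           
          │           
          │           
          │           
          │           
          │           
          │           
          │           
          │           
          │           
          │           


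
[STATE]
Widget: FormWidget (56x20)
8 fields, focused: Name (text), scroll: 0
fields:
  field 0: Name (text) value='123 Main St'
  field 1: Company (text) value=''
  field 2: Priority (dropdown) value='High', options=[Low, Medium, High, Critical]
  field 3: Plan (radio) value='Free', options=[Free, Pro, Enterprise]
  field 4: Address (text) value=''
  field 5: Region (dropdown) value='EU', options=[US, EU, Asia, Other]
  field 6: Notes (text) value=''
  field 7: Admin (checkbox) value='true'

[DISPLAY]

> Name:       [123 Main St                             ]
  Company:    [                                        ]
  Priority:   [High                                   ▼]
  Plan:       (●) Free  ( ) Pro  ( ) Enterprise         
  Address:    [                                        ]
  Region:     [EU                                     ▼]
  Notes:      [                                        ]
  Admin:      [x]                                       
                                                        
                                                        
                                                        
                                                        
                                                        
                                                        
                                                        
                                                        
                                                        
                                                        
                                                        
                                                        


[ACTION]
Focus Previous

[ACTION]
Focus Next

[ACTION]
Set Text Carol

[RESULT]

> Name:       [Carol                                   ]
  Company:    [                                        ]
  Priority:   [High                                   ▼]
  Plan:       (●) Free  ( ) Pro  ( ) Enterprise         
  Address:    [                                        ]
  Region:     [EU                                     ▼]
  Notes:      [                                        ]
  Admin:      [x]                                       
                                                        
                                                        
                                                        
                                                        
                                                        
                                                        
                                                        
                                                        
                                                        
                                                        
                                                        
                                                        


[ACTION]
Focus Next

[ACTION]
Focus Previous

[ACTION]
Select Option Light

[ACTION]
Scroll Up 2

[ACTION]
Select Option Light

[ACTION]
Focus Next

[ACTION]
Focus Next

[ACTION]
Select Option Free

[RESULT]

  Name:       [Carol                                   ]
  Company:    [                                        ]
> Priority:   [High                                   ▼]
  Plan:       (●) Free  ( ) Pro  ( ) Enterprise         
  Address:    [                                        ]
  Region:     [EU                                     ▼]
  Notes:      [                                        ]
  Admin:      [x]                                       
                                                        
                                                        
                                                        
                                                        
                                                        
                                                        
                                                        
                                                        
                                                        
                                                        
                                                        
                                                        
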